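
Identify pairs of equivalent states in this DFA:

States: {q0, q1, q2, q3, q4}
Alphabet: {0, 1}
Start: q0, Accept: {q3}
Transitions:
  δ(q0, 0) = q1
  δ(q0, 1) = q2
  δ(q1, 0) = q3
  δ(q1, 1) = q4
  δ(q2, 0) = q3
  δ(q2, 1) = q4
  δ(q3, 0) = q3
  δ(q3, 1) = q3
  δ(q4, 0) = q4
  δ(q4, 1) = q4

Using the table-filling algorithm:
Round 0 – mark pairs where exactly one state is accepting: (q0,q3), (q1,q3), (q2,q3), (q3,q4)
Round 1 – newly marked: (q0,q1) [on 0: q1 vs q3, already marked]; (q0,q2) [on 0: q1 vs q3, already marked]; (q1,q4) [on 0: q3 vs q4, already marked]; (q2,q4) [on 0: q3 vs q4, already marked]
Round 2 – newly marked: (q0,q4) [on 0: q1 vs q4, already marked]
No further pairs can be marked.
(q1, q2) unmarked: δ(q1,0)=q3, δ(q2,0)=q3; δ(q1,1)=q4, δ(q2,1)=q4 → equivalent
Equivalent pairs: (q1, q2)

Final answer: Equivalent pairs: (q1, q2)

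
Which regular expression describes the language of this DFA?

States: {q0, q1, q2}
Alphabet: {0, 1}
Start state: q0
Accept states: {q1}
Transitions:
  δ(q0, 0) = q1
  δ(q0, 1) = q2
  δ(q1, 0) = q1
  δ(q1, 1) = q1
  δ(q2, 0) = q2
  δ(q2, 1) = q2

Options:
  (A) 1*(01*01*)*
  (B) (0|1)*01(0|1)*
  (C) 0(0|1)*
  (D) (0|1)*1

Testing sample strings against the DFA:
  '10011' -> rejected
  '00101' -> accepted
  '01' -> accepted
  '100' -> rejected
Checking each option for a counterexample:
  (A) 1*(01*01*)*: ε is rejected by the DFA but matches the regex → eliminated
  (B) (0|1)*01(0|1)*: '0' is accepted by the DFA but does not match the regex → eliminated
  (C) 0(0|1)*: agrees with the DFA on all strings of length ≤ 4
  (D) (0|1)*1: '0' is accepted by the DFA but does not match the regex → eliminated
Only (C) 0(0|1)* is consistent with the DFA.

Final answer: (C) 0(0|1)*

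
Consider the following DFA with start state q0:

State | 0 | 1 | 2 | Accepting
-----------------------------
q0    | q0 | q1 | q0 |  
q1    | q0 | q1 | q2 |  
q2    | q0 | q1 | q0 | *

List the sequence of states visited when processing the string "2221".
q0 → q0 → q0 → q0 → q1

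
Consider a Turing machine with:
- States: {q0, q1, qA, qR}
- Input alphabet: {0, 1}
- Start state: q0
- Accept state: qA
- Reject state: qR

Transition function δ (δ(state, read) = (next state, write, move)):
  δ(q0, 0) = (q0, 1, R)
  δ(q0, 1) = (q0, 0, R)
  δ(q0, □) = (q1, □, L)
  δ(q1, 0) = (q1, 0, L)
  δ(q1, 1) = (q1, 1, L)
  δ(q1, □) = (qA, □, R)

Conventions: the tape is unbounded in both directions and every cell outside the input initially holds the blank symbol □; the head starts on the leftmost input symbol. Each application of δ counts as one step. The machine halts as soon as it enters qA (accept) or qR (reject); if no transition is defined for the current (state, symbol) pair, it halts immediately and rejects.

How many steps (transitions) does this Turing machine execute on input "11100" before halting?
Step 0: [q0]11100 (head at position 0)
Step 1: δ(q0, 1) = (q0, 0, R)  ⊢  0[q0]1100 (head at position 1)
Step 2: δ(q0, 1) = (q0, 0, R)  ⊢  00[q0]100 (head at position 2)
Step 3: δ(q0, 1) = (q0, 0, R)  ⊢  000[q0]00 (head at position 3)
Step 4: δ(q0, 0) = (q0, 1, R)  ⊢  0001[q0]0 (head at position 4)
Step 5: δ(q0, 0) = (q0, 1, R)  ⊢  00011[q0]□ (head at position 5)
Step 6: δ(q0, □) = (q1, □, L)  ⊢  0001[q1]1□ (head at position 4)
Step 7: δ(q1, 1) = (q1, 1, L)  ⊢  000[q1]11□ (head at position 3)
Step 8: δ(q1, 1) = (q1, 1, L)  ⊢  00[q1]011□ (head at position 2)
Step 9: δ(q1, 0) = (q1, 0, L)  ⊢  0[q1]0011□ (head at position 1)
Step 10: δ(q1, 0) = (q1, 0, L)  ⊢  [q1]00011□ (head at position 0)
Step 11: δ(q1, 0) = (q1, 0, L)  ⊢  [q1]□00011□ (head at position -1)
Step 12: δ(q1, □) = (qA, □, R)  ⊢  □[qA]00011□ (head at position 0)
The machine is in qA, so it halts and accepts.
Number of transitions executed: 12.

Final answer: 12 steps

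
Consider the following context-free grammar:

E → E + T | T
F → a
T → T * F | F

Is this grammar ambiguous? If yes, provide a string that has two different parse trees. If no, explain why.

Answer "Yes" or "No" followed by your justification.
This is the standard stratified expression grammar: '+' is introduced only by the left-recursive rule E → E + T and '*' only by the left-recursive rule T → T * F, with F → a. For any string, the last '+' must be the one produced at the root E (everything after it is a T containing no '+'), and likewise within each T the last '*' is produced at its root. This fixes the parse tree uniquely (left-associative, '*' binding tighter than '+'), so every string has exactly one parse tree.

Final answer: No - the grammar is unambiguous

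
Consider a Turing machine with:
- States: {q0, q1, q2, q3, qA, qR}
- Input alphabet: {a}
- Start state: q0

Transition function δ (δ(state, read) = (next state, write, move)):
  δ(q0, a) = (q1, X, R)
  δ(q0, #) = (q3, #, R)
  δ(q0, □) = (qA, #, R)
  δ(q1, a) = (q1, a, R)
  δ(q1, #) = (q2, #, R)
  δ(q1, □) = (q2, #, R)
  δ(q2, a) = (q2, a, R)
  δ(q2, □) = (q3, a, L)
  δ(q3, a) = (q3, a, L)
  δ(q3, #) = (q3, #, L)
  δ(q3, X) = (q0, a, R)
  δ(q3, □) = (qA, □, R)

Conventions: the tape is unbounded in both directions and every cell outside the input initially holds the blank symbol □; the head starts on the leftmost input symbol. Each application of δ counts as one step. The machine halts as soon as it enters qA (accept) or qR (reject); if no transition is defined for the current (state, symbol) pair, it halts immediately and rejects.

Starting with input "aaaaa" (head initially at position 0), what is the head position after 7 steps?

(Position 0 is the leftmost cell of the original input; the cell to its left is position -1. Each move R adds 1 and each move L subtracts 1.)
Step 0: [q0]aaaaa (head at position 0)
Step 1: δ(q0, a) = (q1, X, R)  ⊢  X[q1]aaaa (head at position 1)
Step 2: δ(q1, a) = (q1, a, R)  ⊢  Xa[q1]aaa (head at position 2)
Step 3: δ(q1, a) = (q1, a, R)  ⊢  Xaa[q1]aa (head at position 3)
Step 4: δ(q1, a) = (q1, a, R)  ⊢  Xaaa[q1]a (head at position 4)
Step 5: δ(q1, a) = (q1, a, R)  ⊢  Xaaaa[q1]□ (head at position 5)
Step 6: δ(q1, □) = (q2, #, R)  ⊢  Xaaaa#[q2]□ (head at position 6)
Step 7: δ(q2, □) = (q3, a, L)  ⊢  Xaaaa[q3]#a (head at position 5)
Head position after 7 steps: 5

Final answer: Position 5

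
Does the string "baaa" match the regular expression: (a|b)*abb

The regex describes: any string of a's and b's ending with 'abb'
No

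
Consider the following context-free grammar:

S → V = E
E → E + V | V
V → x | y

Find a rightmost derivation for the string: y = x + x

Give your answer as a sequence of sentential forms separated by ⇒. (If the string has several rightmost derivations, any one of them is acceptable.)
Start with S.
Step 1: the rightmost non-terminal is S; apply S → V = E:  V = E
Step 2: the rightmost non-terminal is E; apply E → E + V:  V = E + V
Step 3: the rightmost non-terminal is V; apply V → x:  V = E + x
Step 4: the rightmost non-terminal is E; apply E → V:  V = V + x
Step 5: the rightmost non-terminal is V; apply V → x:  V = x + x
Step 6: the rightmost non-terminal is V; apply V → y:  y = x + x

Final answer: S ⇒ V = E ⇒ V = E + V ⇒ V = E + x ⇒ V = V + x ⇒ V = x + x ⇒ y = x + x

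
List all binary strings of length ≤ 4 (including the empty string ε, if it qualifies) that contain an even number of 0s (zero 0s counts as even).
Checking every binary string of length 0 to 4:
  Length 0: accepted: ε | rejected: (none)
  Length 1: accepted: 1 | rejected: 0
  Length 2: accepted: 00, 11 | rejected: 01, 10
  Length 3: accepted: 001, 010, 100, 111 | rejected: 000, 011, 101, 110
  Length 4: accepted: 0000, 0011, 0101, 0110, 1001, 1010, 1100, 1111 | rejected: 0001, 0010, 0100, 0111, 1000, 1011, 1101, 1110
Total: 16 string(s).

Final answer: ε, 1, 00, 11, 001, 010, 100, 111, 0000, 0011, 0101, 0110, 1001, 1010, 1100, 1111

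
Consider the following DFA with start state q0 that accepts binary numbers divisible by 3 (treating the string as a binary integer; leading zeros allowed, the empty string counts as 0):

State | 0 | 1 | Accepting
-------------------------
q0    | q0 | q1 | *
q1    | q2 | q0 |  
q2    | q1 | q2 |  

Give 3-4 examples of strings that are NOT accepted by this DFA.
Any strings that end in a non-accepting state work; for example:
"1": q0 → q1; q1 is not accepting → rejected
"10": q0 → q1 → q2; q2 is not accepting → rejected
"0100": q0 → q0 → q1 → q2 → q1; q1 is not accepting → rejected
"1011": q0 → q1 → q2 → q2 → q2; q2 is not accepting → rejected

Final answer: "1", "10", "0100", "1011"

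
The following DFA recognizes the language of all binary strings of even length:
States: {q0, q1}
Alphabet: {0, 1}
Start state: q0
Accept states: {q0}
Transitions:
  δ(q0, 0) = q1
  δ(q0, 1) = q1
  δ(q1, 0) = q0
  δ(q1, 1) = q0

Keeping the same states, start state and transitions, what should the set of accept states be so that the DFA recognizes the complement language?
The DFA is complete (every state has a transition on every symbol), so the complement
is recognized by the same DFA with accepting and non-accepting states swapped.
Original accept states: {q0}
Complement accept states = All states - Original accept states
= {q0, q1} - {q0}
= {q1}
Complement language: strings of ODD length

Final answer: {q1}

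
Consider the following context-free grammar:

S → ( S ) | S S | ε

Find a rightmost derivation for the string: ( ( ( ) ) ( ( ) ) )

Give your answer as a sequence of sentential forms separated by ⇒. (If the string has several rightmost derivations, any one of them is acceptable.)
Start with S.
Step 1: the rightmost non-terminal is S; apply S → ( S ):  ( S )
Step 2: the rightmost non-terminal is S; apply S → S S:  ( S S )
Step 3: the rightmost non-terminal is S; apply S → ( S ):  ( S ( S ) )
Step 4: the rightmost non-terminal is S; apply S → ( S ):  ( S ( ( S ) ) )
Step 5: the rightmost non-terminal is S; apply S → ε:  ( S ( ( ) ) )
Step 6: the rightmost non-terminal is S; apply S → ( S ):  ( ( S ) ( ( ) ) )
Step 7: the rightmost non-terminal is S; apply S → ( S ):  ( ( ( S ) ) ( ( ) ) )
Step 8: the rightmost non-terminal is S; apply S → ε:  ( ( ( ) ) ( ( ) ) )

Final answer: S ⇒ ( S ) ⇒ ( S S ) ⇒ ( S ( S ) ) ⇒ ( S ( ( S ) ) ) ⇒ ( S ( ( ) ) ) ⇒ ( ( S ) ( ( ) ) ) ⇒ ( ( ( S ) ) ( ( ) ) ) ⇒ ( ( ( ) ) ( ( ) ) )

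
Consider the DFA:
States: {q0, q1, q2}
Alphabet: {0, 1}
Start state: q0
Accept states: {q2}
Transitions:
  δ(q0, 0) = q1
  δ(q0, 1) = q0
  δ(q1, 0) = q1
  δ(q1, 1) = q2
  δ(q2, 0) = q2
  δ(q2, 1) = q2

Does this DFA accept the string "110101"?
Processing string "110101":
  q0 --1--> q0
  q0 --1--> q0
  q0 --0--> q1
  q1 --1--> q2
  q2 --0--> q2
  q2 --1--> q2
Final state: q2
Accept states: {q2}
q2 is an accept state, so the string is accepted.

Final answer: Yes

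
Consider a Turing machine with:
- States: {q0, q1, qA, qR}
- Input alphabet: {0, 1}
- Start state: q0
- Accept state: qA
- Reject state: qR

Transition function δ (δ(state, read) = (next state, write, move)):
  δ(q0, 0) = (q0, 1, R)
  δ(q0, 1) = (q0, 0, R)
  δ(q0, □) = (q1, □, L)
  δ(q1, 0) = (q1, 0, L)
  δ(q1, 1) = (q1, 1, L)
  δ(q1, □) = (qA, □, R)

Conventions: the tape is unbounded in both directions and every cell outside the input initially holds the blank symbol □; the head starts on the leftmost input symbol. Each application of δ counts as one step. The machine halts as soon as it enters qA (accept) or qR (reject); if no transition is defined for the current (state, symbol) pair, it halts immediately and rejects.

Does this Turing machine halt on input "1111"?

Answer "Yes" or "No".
Step 0: [q0]1111 (head at position 0)
Step 1: δ(q0, 1) = (q0, 0, R)  ⊢  0[q0]111 (head at position 1)
Step 2: δ(q0, 1) = (q0, 0, R)  ⊢  00[q0]11 (head at position 2)
Step 3: δ(q0, 1) = (q0, 0, R)  ⊢  000[q0]1 (head at position 3)
Step 4: δ(q0, 1) = (q0, 0, R)  ⊢  0000[q0]□ (head at position 4)
Step 5: δ(q0, □) = (q1, □, L)  ⊢  000[q1]0□ (head at position 3)
Step 6: δ(q1, 0) = (q1, 0, L)  ⊢  00[q1]00□ (head at position 2)
Step 7: δ(q1, 0) = (q1, 0, L)  ⊢  0[q1]000□ (head at position 1)
Step 8: δ(q1, 0) = (q1, 0, L)  ⊢  [q1]0000□ (head at position 0)
Step 9: δ(q1, 0) = (q1, 0, L)  ⊢  [q1]□0000□ (head at position -1)
Step 10: δ(q1, □) = (qA, □, R)  ⊢  □[qA]0000□ (head at position 0)
The machine is in qA, so it halts and accepts.
It halts after 10 steps.

Final answer: Yes - halts after 10 steps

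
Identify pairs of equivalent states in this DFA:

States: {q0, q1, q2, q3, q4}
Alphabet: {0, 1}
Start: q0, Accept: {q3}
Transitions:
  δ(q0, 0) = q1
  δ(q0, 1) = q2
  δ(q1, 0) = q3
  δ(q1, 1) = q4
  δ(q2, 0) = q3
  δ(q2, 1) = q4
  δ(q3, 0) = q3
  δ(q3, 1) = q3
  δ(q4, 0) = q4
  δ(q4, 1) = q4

Using the table-filling algorithm:
Round 0 – mark pairs where exactly one state is accepting: (q0,q3), (q1,q3), (q2,q3), (q3,q4)
Round 1 – newly marked: (q0,q1) [on 0: q1 vs q3, already marked]; (q0,q2) [on 0: q1 vs q3, already marked]; (q1,q4) [on 0: q3 vs q4, already marked]; (q2,q4) [on 0: q3 vs q4, already marked]
Round 2 – newly marked: (q0,q4) [on 0: q1 vs q4, already marked]
No further pairs can be marked.
(q1, q2) unmarked: δ(q1,0)=q3, δ(q2,0)=q3; δ(q1,1)=q4, δ(q2,1)=q4 → equivalent
Equivalent pairs: (q1, q2)

Final answer: Equivalent pairs: (q1, q2)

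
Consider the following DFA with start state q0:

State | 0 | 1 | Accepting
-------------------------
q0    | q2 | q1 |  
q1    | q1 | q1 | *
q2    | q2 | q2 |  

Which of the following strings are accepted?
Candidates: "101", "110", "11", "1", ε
"101": q0 → q1 → q1 → q1; q1 is accepting → accepted
"110": q0 → q1 → q1 → q1; q1 is accepting → accepted
"11": q0 → q1 → q1; q1 is accepting → accepted
"1": q0 → q1; q1 is accepting → accepted
ε: q0; q0 is not accepting → rejected

Final answer: "101", "110", "11", "1"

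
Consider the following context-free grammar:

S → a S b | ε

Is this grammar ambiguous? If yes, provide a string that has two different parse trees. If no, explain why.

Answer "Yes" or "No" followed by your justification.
At every step exactly one production applies: if the remaining string to generate is non-empty it starts with a and ends with b, forcing S → a S b; if it is empty, S → ε is forced. Hence each string a^n b^n has exactly one derivation (S → a S b applied n times, then S → ε) and one parse tree.

Final answer: No - the grammar is unambiguous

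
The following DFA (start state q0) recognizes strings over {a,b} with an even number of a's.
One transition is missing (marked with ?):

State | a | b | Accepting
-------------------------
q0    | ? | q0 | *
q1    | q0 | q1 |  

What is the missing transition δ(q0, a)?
q1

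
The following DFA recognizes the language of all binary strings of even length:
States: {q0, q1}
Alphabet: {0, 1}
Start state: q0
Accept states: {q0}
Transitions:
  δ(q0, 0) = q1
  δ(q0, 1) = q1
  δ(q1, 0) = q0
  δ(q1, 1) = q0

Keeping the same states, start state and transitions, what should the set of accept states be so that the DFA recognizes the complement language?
The DFA is complete (every state has a transition on every symbol), so the complement
is recognized by the same DFA with accepting and non-accepting states swapped.
Original accept states: {q0}
Complement accept states = All states - Original accept states
= {q0, q1} - {q0}
= {q1}
Complement language: strings of ODD length

Final answer: {q1}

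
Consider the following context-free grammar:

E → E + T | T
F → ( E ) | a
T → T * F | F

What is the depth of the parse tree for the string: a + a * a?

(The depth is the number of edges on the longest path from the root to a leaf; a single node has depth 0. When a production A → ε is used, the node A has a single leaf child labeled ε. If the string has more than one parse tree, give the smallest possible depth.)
The grammar is unambiguous; the parse tree of a + a * a is:
E → E + T at the root (depth 0).
  Left E (depth 1) → T (2) → F (3) → a (4).
  Right T (depth 1) → T * F; that T (2) → F (3) → a (4); F (2) → a (3).
The longest root-to-leaf paths have 4 edges.
Depth = 4.

Final answer: 4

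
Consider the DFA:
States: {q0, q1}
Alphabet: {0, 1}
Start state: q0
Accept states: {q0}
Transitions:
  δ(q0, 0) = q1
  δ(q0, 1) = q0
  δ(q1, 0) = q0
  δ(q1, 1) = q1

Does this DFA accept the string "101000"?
Processing string "101000":
  q0 --1--> q0
  q0 --0--> q1
  q1 --1--> q1
  q1 --0--> q0
  q0 --0--> q1
  q1 --0--> q0
Final state: q0
Accept states: {q0}
q0 is an accept state, so the string is accepted.

Final answer: Yes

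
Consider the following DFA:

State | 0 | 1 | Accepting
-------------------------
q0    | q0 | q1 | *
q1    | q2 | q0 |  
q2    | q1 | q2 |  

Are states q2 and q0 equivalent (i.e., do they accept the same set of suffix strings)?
Try the suffix ε (the empty string).
From q2: q2 — not accepting.
From q0: q0 — accepting.
The two states disagree on this suffix, so they are not equivalent.

Final answer: No. Distinguishing string: ε (the empty string) - accepted from q0 but not from q2.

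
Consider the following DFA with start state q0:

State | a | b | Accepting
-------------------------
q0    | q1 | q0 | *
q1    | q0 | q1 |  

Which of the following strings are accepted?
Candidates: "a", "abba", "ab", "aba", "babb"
"a": q0 → q1; q1 is not accepting → rejected
"abba": q0 → q1 → q1 → q1 → q0; q0 is accepting → accepted
"ab": q0 → q1 → q1; q1 is not accepting → rejected
"aba": q0 → q1 → q1 → q0; q0 is accepting → accepted
"babb": q0 → q0 → q1 → q1 → q1; q1 is not accepting → rejected

Final answer: "abba", "aba"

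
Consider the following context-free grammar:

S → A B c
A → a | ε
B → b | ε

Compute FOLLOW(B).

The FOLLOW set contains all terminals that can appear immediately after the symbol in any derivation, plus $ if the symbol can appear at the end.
B occurs in S → A B c, immediately followed by the terminal c. So FOLLOW(B) = {c}.

Final answer: {c}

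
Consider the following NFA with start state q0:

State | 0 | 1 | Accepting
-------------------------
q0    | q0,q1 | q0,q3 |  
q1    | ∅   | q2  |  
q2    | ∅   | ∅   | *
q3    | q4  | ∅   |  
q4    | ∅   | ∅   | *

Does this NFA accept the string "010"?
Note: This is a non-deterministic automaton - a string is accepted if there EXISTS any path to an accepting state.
Track the set of states the NFA could be in: start {q0}
Read '0': {q0} → {q0, q1}
Read '1': {q0, q1} → {q0, q2, q3}
Read '0': {q0, q2, q3} → {q0, q1, q4}
Final set {q0, q1, q4} contains accepting state(s) {q4} → accepted.

Final answer: Yes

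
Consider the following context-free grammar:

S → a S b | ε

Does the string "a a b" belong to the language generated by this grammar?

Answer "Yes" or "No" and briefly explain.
Every derivation applies S → a S b some number n of times and then S → ε, producing a^n b^n with equally many a's and b's. The string a a b has two a's but only one b, so it cannot be derived.

Final answer: No - no valid derivation exists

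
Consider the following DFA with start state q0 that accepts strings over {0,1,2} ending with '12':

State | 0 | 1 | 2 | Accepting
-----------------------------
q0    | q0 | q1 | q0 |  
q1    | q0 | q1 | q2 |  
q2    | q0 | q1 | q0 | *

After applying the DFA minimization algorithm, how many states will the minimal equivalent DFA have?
All 3 states are reachable from q0, so none can be removed as unreachable.
Table-filling: first mark every (accepting, non-accepting) pair as distinguishable (accepting: {q2}; non-accepting: {q0, q1}).
Round 1: (q0, q1) on '2' go to q0 and q2, already distinguishable → mark.
Every pair of states is distinguishable, so the DFA is already minimal.
Equivalence classes: {q0}, {q1}, {q2} → 3 states.

Final answer: 3 states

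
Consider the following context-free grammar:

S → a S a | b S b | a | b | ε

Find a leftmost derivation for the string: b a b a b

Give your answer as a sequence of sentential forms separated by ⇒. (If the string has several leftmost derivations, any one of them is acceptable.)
Start with S.
Step 1: the leftmost non-terminal is S; apply S → b S b:  b S b
Step 2: the leftmost non-terminal is S; apply S → a S a:  b a S a b
Step 3: the leftmost non-terminal is S; apply S → b:  b a b a b

Final answer: S ⇒ b S b ⇒ b a S a b ⇒ b a b a b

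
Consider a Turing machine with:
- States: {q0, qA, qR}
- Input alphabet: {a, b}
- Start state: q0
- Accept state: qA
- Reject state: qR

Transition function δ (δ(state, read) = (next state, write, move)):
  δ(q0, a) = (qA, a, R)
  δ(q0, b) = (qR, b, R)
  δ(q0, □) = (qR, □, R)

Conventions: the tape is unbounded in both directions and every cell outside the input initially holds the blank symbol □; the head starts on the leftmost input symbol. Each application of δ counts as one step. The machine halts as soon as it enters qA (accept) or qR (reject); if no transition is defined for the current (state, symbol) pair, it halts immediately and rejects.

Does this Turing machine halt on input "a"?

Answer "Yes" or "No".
Step 0: [q0]a (head at position 0)
Step 1: δ(q0, a) = (qA, a, R)  ⊢  a[qA]□ (head at position 1)
The machine is in qA, so it halts and accepts.
It halts after 1 steps.

Final answer: Yes - halts after 1 steps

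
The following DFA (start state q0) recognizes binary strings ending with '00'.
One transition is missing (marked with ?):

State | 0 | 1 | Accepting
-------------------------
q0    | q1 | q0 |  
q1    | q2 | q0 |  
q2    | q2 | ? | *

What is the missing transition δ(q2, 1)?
q0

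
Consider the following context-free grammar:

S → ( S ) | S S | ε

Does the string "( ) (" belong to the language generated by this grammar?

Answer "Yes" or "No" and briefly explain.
Each production adds parentheses only in matched pairs (S → ( S )) or none at all, so every derived string has equally many '(' and ')'. The string ( ) ( has two '(' and one ')', so it cannot be derived.

Final answer: No - no valid derivation exists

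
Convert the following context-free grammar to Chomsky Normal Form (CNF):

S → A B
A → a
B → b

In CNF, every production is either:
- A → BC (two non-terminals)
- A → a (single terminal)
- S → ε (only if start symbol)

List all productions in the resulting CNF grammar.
The grammar has no ε-productions or unit productions to eliminate.
S → A B is already in CNF (two non-terminals) – keep it.
A → a is already in CNF (single terminal) – keep it.
B → b is already in CNF (single terminal) – keep it.
Resulting CNF grammar (3 productions): A → a; B → b; S → A B

Final answer: A → a; B → b; S → A B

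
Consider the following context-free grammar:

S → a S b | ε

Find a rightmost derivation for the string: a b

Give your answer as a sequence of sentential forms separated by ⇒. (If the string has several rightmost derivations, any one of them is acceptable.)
Start with S.
Step 1: the rightmost non-terminal is S; apply S → a S b:  a S b
Step 2: the rightmost non-terminal is S; apply S → ε:  a b

Final answer: S ⇒ a S b ⇒ a b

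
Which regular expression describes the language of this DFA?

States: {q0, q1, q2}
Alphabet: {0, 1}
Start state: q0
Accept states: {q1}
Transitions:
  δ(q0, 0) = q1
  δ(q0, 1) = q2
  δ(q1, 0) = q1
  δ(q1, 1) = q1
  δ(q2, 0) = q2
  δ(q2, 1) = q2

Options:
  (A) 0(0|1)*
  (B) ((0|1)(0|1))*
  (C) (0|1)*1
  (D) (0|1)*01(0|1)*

Testing sample strings against the DFA:
  '001' -> accepted
  '00' -> accepted
  '111' -> rejected
  '01' -> accepted
Checking each option for a counterexample:
  (A) 0(0|1)*: agrees with the DFA on all strings of length ≤ 4
  (B) ((0|1)(0|1))*: ε is rejected by the DFA but matches the regex → eliminated
  (C) (0|1)*1: '0' is accepted by the DFA but does not match the regex → eliminated
  (D) (0|1)*01(0|1)*: '0' is accepted by the DFA but does not match the regex → eliminated
Only (A) 0(0|1)* is consistent with the DFA.

Final answer: (A) 0(0|1)*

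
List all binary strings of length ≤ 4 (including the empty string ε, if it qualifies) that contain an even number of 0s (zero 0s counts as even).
Checking every binary string of length 0 to 4:
  Length 0: accepted: ε | rejected: (none)
  Length 1: accepted: 1 | rejected: 0
  Length 2: accepted: 00, 11 | rejected: 01, 10
  Length 3: accepted: 001, 010, 100, 111 | rejected: 000, 011, 101, 110
  Length 4: accepted: 0000, 0011, 0101, 0110, 1001, 1010, 1100, 1111 | rejected: 0001, 0010, 0100, 0111, 1000, 1011, 1101, 1110
Total: 16 string(s).

Final answer: ε, 1, 00, 11, 001, 010, 100, 111, 0000, 0011, 0101, 0110, 1001, 1010, 1100, 1111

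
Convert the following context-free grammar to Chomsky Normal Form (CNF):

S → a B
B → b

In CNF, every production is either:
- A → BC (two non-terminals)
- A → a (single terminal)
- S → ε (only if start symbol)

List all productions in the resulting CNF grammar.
The grammar has no ε-productions or unit productions to eliminate.
S → a B has terminal a in a right-hand side of length ≥ 2: introduce T_a → a and use T_a in place of a.
B → b is already in CNF (single terminal) – keep it.
S → a B becomes S → T_a B.
Resulting CNF grammar (3 productions): T_a → a; B → b; S → T_a B

Final answer: T_a → a; B → b; S → T_a B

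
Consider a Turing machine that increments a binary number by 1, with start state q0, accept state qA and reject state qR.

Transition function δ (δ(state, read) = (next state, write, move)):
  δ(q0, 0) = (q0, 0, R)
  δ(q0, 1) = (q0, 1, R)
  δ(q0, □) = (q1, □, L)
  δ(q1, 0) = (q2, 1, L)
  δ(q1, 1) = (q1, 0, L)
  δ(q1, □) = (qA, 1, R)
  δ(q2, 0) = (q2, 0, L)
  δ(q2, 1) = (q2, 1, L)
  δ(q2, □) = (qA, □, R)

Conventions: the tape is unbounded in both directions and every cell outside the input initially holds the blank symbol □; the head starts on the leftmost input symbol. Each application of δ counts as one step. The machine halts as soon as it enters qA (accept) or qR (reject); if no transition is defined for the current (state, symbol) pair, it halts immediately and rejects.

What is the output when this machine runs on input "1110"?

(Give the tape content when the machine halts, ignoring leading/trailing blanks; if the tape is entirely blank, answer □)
Step 0: [q0]1110 (head at position 0)
Step 1: δ(q0, 1) = (q0, 1, R)  ⊢  1[q0]110 (head at position 1)
Step 2: δ(q0, 1) = (q0, 1, R)  ⊢  11[q0]10 (head at position 2)
Step 3: δ(q0, 1) = (q0, 1, R)  ⊢  111[q0]0 (head at position 3)
Step 4: δ(q0, 0) = (q0, 0, R)  ⊢  1110[q0]□ (head at position 4)
Step 5: δ(q0, □) = (q1, □, L)  ⊢  111[q1]0□ (head at position 3)
Step 6: δ(q1, 0) = (q2, 1, L)  ⊢  11[q2]11□ (head at position 2)
Step 7: δ(q2, 1) = (q2, 1, L)  ⊢  1[q2]111□ (head at position 1)
Step 8: δ(q2, 1) = (q2, 1, L)  ⊢  [q2]1111□ (head at position 0)
Step 9: δ(q2, 1) = (q2, 1, L)  ⊢  [q2]□1111□ (head at position -1)
Step 10: δ(q2, □) = (qA, □, R)  ⊢  □[qA]1111□ (head at position 0)
The machine is in qA, so it halts and accepts.
Tape content when halted (ignoring surrounding blanks): 1111

Final answer: Output: 1111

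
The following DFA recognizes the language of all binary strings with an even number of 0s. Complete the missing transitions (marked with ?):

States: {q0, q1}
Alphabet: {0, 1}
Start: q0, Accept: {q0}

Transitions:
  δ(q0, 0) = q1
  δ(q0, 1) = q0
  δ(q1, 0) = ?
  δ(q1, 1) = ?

What each state remembers (consistent with the given transitions and accept states):
  q0: an even number of 0s has been read so far
  q1: an odd number of 0s has been read so far
Filling in the missing entries:
  δ(q1, 0): in q1 (an odd number of 0s has been read so far), after reading 0 we have: an even number of 0s has been read so far → q0
  δ(q1, 1): in q1 (an odd number of 0s has been read so far), after reading 1 we have: an odd number of 0s has been read so far → q1

Final answer: δ(q1, 0) = q0; δ(q1, 1) = q1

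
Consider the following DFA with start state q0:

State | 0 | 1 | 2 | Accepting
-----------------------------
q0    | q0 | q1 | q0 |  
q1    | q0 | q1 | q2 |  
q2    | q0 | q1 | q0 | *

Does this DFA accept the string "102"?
Start in q0.
Read '1': q0 → q1
Read '0': q1 → q0
Read '2': q0 → q0
Final state q0 is not accepting, so the string is rejected.

Final answer: No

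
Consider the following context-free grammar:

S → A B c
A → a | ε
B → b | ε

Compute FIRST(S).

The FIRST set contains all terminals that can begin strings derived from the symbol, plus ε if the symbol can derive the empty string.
FIRST(A) = {a, ε} (A → a | ε) and FIRST(B) = {b, ε} (B → b | ε).
For S → A B c: add FIRST(A) minus ε = {a}; A is nullable, so also add FIRST(B) minus ε = {b}; B is nullable too, so also add FIRST(c) = {c}. The terminal c is never erased, so S is not nullable and ε is not included.
FIRST(S) = {a, b, c}.

Final answer: {a, b, c}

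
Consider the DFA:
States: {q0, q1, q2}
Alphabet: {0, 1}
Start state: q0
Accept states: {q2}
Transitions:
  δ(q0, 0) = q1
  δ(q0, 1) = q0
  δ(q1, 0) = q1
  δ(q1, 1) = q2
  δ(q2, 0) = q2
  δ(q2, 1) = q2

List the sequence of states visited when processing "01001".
Starting at q0
Read '0': q0 -> q1
Read '1': q1 -> q2
Read '0': q2 -> q2
Read '0': q2 -> q2
Read '1': q2 -> q2

Final answer: q0 -> q1 -> q2 -> q2 -> q2 -> q2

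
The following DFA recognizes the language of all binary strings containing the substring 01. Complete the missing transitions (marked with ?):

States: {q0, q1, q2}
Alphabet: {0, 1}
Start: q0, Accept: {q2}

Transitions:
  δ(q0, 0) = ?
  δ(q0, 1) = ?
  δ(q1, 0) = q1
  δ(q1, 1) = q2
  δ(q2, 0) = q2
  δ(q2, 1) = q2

What each state remembers (consistent with the given transitions and accept states):
  q0: 01 not seen yet and the last symbol was not 0
  q1: 01 not seen yet and the last symbol was 0
  q2: the substring 01 has already been seen
Filling in the missing entries:
  δ(q0, 0): in q0 (01 not seen yet and the last symbol was not 0), after reading 0 we have: 01 not seen yet and the last symbol was 0 → q1
  δ(q0, 1): in q0 (01 not seen yet and the last symbol was not 0), after reading 1 we have: 01 not seen yet and the last symbol was not 0 → q0

Final answer: δ(q0, 0) = q1; δ(q0, 1) = q0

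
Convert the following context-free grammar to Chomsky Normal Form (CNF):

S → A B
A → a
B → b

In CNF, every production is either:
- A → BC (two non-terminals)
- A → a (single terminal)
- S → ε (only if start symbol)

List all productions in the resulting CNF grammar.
The grammar has no ε-productions or unit productions to eliminate.
S → A B is already in CNF (two non-terminals) – keep it.
A → a is already in CNF (single terminal) – keep it.
B → b is already in CNF (single terminal) – keep it.
Resulting CNF grammar (3 productions): A → a; B → b; S → A B

Final answer: A → a; B → b; S → A B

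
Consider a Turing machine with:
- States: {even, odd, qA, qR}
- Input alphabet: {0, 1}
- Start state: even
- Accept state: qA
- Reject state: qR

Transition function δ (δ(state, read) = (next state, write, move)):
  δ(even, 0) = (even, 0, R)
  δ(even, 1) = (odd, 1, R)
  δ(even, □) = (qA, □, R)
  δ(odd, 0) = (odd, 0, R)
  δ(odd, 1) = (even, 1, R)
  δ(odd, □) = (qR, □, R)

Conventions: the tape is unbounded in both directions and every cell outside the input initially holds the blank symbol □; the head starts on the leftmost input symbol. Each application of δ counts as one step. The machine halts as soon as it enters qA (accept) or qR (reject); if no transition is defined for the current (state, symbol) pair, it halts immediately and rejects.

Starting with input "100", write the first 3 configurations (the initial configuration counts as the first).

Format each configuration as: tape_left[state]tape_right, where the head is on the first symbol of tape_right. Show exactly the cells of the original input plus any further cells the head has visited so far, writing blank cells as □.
Step 0: [even]100 (head at position 0)
Step 1: δ(even, 1) = (odd, 1, R)  ⊢  1[odd]00 (head at position 1)
Step 2: δ(odd, 0) = (odd, 0, R)  ⊢  10[odd]0 (head at position 2)

Final answer: [even]100 ⊢ 1[odd]00 ⊢ 10[odd]0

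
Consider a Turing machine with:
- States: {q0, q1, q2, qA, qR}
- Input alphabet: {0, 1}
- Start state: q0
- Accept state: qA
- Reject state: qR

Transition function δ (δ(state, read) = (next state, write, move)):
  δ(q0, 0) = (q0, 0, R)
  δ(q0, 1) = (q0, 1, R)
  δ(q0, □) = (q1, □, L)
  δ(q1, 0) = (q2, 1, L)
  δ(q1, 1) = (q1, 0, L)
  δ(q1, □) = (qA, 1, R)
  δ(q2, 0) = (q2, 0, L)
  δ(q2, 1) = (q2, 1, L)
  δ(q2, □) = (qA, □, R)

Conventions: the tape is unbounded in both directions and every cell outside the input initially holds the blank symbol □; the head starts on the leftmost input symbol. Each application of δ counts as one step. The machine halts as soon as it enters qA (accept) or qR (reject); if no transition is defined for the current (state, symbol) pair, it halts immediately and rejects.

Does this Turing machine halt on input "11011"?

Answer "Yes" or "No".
Step 0: [q0]11011 (head at position 0)
Step 1: δ(q0, 1) = (q0, 1, R)  ⊢  1[q0]1011 (head at position 1)
Step 2: δ(q0, 1) = (q0, 1, R)  ⊢  11[q0]011 (head at position 2)
Step 3: δ(q0, 0) = (q0, 0, R)  ⊢  110[q0]11 (head at position 3)
Step 4: δ(q0, 1) = (q0, 1, R)  ⊢  1101[q0]1 (head at position 4)
Step 5: δ(q0, 1) = (q0, 1, R)  ⊢  11011[q0]□ (head at position 5)
Step 6: δ(q0, □) = (q1, □, L)  ⊢  1101[q1]1□ (head at position 4)
Step 7: δ(q1, 1) = (q1, 0, L)  ⊢  110[q1]10□ (head at position 3)
Step 8: δ(q1, 1) = (q1, 0, L)  ⊢  11[q1]000□ (head at position 2)
Step 9: δ(q1, 0) = (q2, 1, L)  ⊢  1[q2]1100□ (head at position 1)
Step 10: δ(q2, 1) = (q2, 1, L)  ⊢  [q2]11100□ (head at position 0)
Step 11: δ(q2, 1) = (q2, 1, L)  ⊢  [q2]□11100□ (head at position -1)
Step 12: δ(q2, □) = (qA, □, R)  ⊢  □[qA]11100□ (head at position 0)
The machine is in qA, so it halts and accepts.
It halts after 12 steps.

Final answer: Yes - halts after 12 steps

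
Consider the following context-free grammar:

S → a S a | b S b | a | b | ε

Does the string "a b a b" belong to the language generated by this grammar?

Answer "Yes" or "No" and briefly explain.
Every production places the same symbol at both ends (or yields a single symbol / ε), so every derived string is a palindrome. a b a b reversed is b a b a ≠ a b a b, so it is not a palindrome and cannot be derived (already the first step fails: the string starts with a but ends with b, so neither S → a S a nor S → b S b fits).

Final answer: No - no valid derivation exists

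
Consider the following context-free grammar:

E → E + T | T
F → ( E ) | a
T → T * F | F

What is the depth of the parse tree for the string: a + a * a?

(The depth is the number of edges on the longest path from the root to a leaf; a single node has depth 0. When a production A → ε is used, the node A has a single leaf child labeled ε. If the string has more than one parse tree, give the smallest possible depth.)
The grammar is unambiguous; the parse tree of a + a * a is:
E → E + T at the root (depth 0).
  Left E (depth 1) → T (2) → F (3) → a (4).
  Right T (depth 1) → T * F; that T (2) → F (3) → a (4); F (2) → a (3).
The longest root-to-leaf paths have 4 edges.
Depth = 4.

Final answer: 4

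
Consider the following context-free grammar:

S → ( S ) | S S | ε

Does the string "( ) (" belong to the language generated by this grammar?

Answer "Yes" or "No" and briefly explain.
Each production adds parentheses only in matched pairs (S → ( S )) or none at all, so every derived string has equally many '(' and ')'. The string ( ) ( has two '(' and one ')', so it cannot be derived.

Final answer: No - no valid derivation exists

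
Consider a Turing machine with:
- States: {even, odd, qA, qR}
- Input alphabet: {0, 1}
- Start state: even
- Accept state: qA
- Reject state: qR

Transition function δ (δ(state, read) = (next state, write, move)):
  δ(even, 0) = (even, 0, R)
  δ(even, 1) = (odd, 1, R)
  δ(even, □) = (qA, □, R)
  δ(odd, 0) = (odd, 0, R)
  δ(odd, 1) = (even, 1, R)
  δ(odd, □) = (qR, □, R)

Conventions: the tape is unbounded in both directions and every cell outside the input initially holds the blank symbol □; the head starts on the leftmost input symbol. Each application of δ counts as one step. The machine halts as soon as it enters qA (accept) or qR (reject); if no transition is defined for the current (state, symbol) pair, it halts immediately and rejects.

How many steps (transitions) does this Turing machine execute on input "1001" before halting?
Step 0: [even]1001 (head at position 0)
Step 1: δ(even, 1) = (odd, 1, R)  ⊢  1[odd]001 (head at position 1)
Step 2: δ(odd, 0) = (odd, 0, R)  ⊢  10[odd]01 (head at position 2)
Step 3: δ(odd, 0) = (odd, 0, R)  ⊢  100[odd]1 (head at position 3)
Step 4: δ(odd, 1) = (even, 1, R)  ⊢  1001[even]□ (head at position 4)
Step 5: δ(even, □) = (qA, □, R)  ⊢  1001□[qA]□ (head at position 5)
The machine is in qA, so it halts and accepts.
Number of transitions executed: 5.

Final answer: 5 steps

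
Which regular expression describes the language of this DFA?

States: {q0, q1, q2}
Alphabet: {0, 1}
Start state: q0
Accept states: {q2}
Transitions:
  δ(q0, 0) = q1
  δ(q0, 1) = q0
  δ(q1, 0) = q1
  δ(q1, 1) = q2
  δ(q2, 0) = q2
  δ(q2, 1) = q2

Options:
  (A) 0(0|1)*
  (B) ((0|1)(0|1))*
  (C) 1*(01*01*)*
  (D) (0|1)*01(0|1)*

Testing sample strings against the DFA:
  '00011' -> accepted
  '10' -> rejected
  '11' -> rejected
  '1110' -> rejected
Checking each option for a counterexample:
  (A) 0(0|1)*: '0' is rejected by the DFA but matches the regex → eliminated
  (B) ((0|1)(0|1))*: ε is rejected by the DFA but matches the regex → eliminated
  (C) 1*(01*01*)*: ε is rejected by the DFA but matches the regex → eliminated
  (D) (0|1)*01(0|1)*: agrees with the DFA on all strings of length ≤ 4
Only (D) (0|1)*01(0|1)* is consistent with the DFA.

Final answer: (D) (0|1)*01(0|1)*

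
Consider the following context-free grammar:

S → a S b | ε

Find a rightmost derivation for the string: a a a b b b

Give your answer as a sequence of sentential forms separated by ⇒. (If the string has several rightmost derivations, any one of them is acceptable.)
Start with S.
Step 1: the rightmost non-terminal is S; apply S → a S b:  a S b
Step 2: the rightmost non-terminal is S; apply S → a S b:  a a S b b
Step 3: the rightmost non-terminal is S; apply S → a S b:  a a a S b b b
Step 4: the rightmost non-terminal is S; apply S → ε:  a a a b b b

Final answer: S ⇒ a S b ⇒ a a S b b ⇒ a a a S b b b ⇒ a a a b b b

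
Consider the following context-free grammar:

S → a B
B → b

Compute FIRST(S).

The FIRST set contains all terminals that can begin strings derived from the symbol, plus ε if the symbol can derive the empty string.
S has the single production S → a B, whose right-hand side begins with the terminal a. So FIRST(S) = {a}.

Final answer: {a}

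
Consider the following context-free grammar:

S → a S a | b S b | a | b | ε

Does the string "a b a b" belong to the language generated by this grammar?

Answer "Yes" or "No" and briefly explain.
Every production places the same symbol at both ends (or yields a single symbol / ε), so every derived string is a palindrome. a b a b reversed is b a b a ≠ a b a b, so it is not a palindrome and cannot be derived (already the first step fails: the string starts with a but ends with b, so neither S → a S a nor S → b S b fits).

Final answer: No - no valid derivation exists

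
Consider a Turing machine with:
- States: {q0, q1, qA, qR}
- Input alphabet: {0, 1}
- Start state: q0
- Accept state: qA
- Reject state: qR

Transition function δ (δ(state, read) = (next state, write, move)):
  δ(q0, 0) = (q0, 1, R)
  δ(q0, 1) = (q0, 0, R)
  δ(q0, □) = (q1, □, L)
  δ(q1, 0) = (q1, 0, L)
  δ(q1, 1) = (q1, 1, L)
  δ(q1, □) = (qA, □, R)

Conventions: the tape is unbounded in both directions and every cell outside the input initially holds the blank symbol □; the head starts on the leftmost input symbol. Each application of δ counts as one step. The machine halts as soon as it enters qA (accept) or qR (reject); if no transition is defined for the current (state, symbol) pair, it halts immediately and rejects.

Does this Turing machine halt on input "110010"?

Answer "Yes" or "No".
Step 0: [q0]110010 (head at position 0)
Step 1: δ(q0, 1) = (q0, 0, R)  ⊢  0[q0]10010 (head at position 1)
Step 2: δ(q0, 1) = (q0, 0, R)  ⊢  00[q0]0010 (head at position 2)
Step 3: δ(q0, 0) = (q0, 1, R)  ⊢  001[q0]010 (head at position 3)
Step 4: δ(q0, 0) = (q0, 1, R)  ⊢  0011[q0]10 (head at position 4)
Step 5: δ(q0, 1) = (q0, 0, R)  ⊢  00110[q0]0 (head at position 5)
Step 6: δ(q0, 0) = (q0, 1, R)  ⊢  001101[q0]□ (head at position 6)
Step 7: δ(q0, □) = (q1, □, L)  ⊢  00110[q1]1□ (head at position 5)
Step 8: δ(q1, 1) = (q1, 1, L)  ⊢  0011[q1]01□ (head at position 4)
Step 9: δ(q1, 0) = (q1, 0, L)  ⊢  001[q1]101□ (head at position 3)
Step 10: δ(q1, 1) = (q1, 1, L)  ⊢  00[q1]1101□ (head at position 2)
Step 11: δ(q1, 1) = (q1, 1, L)  ⊢  0[q1]01101□ (head at position 1)
Step 12: δ(q1, 0) = (q1, 0, L)  ⊢  [q1]001101□ (head at position 0)
Step 13: δ(q1, 0) = (q1, 0, L)  ⊢  [q1]□001101□ (head at position -1)
Step 14: δ(q1, □) = (qA, □, R)  ⊢  □[qA]001101□ (head at position 0)
The machine is in qA, so it halts and accepts.
It halts after 14 steps.

Final answer: Yes - halts after 14 steps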